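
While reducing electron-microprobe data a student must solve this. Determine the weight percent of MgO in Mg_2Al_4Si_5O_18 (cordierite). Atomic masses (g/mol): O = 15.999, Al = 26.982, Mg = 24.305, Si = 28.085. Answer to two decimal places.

Formula mass = 584.945 g/mol.
2 Mg → 2.0000 mol MgO per formula unit; M(MgO) = 40.304, so MgO mass = 80.608 g.
80.608/584.945 × 100 = 13.78 wt%.

13.78 wt%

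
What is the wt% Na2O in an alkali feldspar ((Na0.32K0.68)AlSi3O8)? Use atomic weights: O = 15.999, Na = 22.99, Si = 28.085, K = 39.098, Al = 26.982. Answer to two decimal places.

Formula mass = 273.172 g/mol.
0.32 Na → 0.1600 mol Na2O per formula unit; M(Na2O) = 61.979, so Na2O mass = 9.917 g.
9.917/273.172 × 100 = 3.63 wt%.

3.63 wt%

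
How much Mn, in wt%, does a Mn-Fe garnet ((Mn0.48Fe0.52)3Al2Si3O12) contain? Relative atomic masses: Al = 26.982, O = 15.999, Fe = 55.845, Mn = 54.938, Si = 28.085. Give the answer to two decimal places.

Formula mass = 1.44×54.938 + 1.56×55.845 + 2×26.982 + 3×28.085 + 12×15.999 = 496.436 g/mol, of which 79.111 g is Mn.
So Mn makes up 79.111/496.436 = 0.1594 of the mass, i.e. 15.94%.

15.94 wt%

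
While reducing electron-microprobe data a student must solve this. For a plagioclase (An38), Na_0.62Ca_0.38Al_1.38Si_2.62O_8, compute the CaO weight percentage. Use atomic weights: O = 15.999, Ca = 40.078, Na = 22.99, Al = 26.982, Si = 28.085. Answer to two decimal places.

7.94 wt%

Formula mass = 268.293 g/mol.
0.38 Ca → 0.3800 mol CaO per formula unit; M(CaO) = 56.077, so CaO mass = 21.309 g.
21.309/268.293 × 100 = 7.94 wt%.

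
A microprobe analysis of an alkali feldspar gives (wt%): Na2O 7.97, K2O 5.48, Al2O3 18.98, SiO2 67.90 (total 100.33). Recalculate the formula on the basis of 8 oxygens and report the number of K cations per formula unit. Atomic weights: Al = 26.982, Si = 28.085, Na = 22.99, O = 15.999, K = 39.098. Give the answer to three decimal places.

7.97 wt% Na2O ÷ 61.979 g/mol = 0.12859 mol, giving 0.25718 Na and 0.12859 O.
5.48 wt% K2O ÷ 94.195 g/mol = 0.05818 mol, giving 0.11636 K and 0.05818 O.
18.98 wt% Al2O3 ÷ 101.961 g/mol = 0.18615 mol, giving 0.37230 Al and 0.55845 O.
67.90 wt% SiO2 ÷ 60.083 g/mol = 1.13010 mol, giving 1.13010 Si and 2.26020 O.
Oxygen sums to 3.00542; scaling by 8/3.00542 = 2.66186 puts the formula on 8 O.
K: 0.11636 × 2.66186 = 0.310 atoms per formula unit.

0.310 K apfu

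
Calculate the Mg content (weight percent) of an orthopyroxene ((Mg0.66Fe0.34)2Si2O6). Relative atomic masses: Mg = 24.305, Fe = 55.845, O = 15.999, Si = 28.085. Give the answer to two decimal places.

M((Mg0.66Fe0.34)2Si2O6) = 222.221 g/mol.
Mg contributes 1.32 × 24.305 = 32.083 g per mole.
32.083/222.221 = 0.1444 → 14.44%.

14.44 weight percent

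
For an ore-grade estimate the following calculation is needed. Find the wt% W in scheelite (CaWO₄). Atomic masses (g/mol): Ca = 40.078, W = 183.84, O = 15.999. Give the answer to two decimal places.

Formula mass = 1×40.078 + 1×183.84 + 4×15.999 = 287.914 g/mol, of which 183.840 g is W.
So W makes up 183.840/287.914 = 0.6385 of the mass, i.e. 63.85%.

63.85 weight percent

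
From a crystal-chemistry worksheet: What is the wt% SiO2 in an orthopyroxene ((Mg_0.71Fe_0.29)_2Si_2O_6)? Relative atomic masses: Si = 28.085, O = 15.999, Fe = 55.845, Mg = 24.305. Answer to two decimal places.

Formula mass = 219.067 g/mol.
2 Si → 2.0000 mol SiO2 per formula unit; M(SiO2) = 60.083, so SiO2 mass = 120.166 g.
120.166/219.067 × 100 = 54.85 wt%.

54.85 wt%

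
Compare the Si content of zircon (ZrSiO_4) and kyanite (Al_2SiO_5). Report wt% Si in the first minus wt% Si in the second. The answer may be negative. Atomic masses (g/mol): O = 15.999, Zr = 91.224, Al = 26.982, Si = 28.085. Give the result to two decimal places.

-2.01 percentage points

M(ZrSiO_4) = 183.305 g/mol, so wt% Si = 28.085/183.305 × 100 = 15.32%.
M(Al_2SiO_5) = 162.044 g/mol, so wt% Si = 28.085/162.044 × 100 = 17.33%.
15.32 − 17.33 = -2.01 pp.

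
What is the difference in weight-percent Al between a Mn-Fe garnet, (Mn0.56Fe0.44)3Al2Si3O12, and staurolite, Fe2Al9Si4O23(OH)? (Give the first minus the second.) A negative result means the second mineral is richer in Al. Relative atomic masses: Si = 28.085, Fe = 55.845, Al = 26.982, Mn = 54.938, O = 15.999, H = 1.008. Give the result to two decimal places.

M((Mn0.56Fe0.44)3Al2Si3O12) = 496.218 g/mol, so wt% Al = 53.964/496.218 × 100 = 10.88%.
M(Fe2Al9Si4O23(OH)) = 851.852 g/mol, so wt% Al = 242.838/851.852 × 100 = 28.51%.
10.88 − 28.51 = -17.63 pp.

-17.63 percentage points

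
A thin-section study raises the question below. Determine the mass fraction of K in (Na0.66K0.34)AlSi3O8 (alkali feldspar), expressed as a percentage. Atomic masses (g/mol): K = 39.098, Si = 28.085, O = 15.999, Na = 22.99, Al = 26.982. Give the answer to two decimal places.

Molar mass of (Na0.66K0.34)AlSi3O8: 0.66·22.99 + 0.34·39.098 + 1·26.982 + 3·28.085 + 8·15.999 = 267.696 g/mol.
Mass of K per formula unit: 0.34 × 39.098 = 13.293 g.
Weight fraction K = 13.293 / 267.696 = 0.0497.

4.97 wt%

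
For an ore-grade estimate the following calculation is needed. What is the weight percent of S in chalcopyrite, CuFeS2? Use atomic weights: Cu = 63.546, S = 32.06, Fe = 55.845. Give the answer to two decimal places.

M(CuFeS2) = 183.511 g/mol.
S contributes 2 × 32.06 = 64.120 g per mole.
64.120/183.511 = 0.3494 → 34.94%.

34.94 mass %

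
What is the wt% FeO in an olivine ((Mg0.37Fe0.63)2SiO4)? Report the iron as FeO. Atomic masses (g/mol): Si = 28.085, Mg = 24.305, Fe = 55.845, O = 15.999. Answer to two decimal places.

50.17 wt%

M((Mg0.37Fe0.63)2SiO4) = 180.431 g/mol; M(FeO) = 71.844 g/mol.
Moles FeO per formula unit = 1.26 Fe ÷ 1 = 1.2600.
FeO fraction = (1.2600 × 71.844) / 180.431 = 90.523/180.431 = 0.5017.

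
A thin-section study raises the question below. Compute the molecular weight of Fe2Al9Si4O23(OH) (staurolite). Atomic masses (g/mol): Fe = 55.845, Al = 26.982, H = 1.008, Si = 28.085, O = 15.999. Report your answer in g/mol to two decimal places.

851.85 g/mol

M = 2·55.845 + 9·26.982 + 4·28.085 + 24·15.999 + 1·1.008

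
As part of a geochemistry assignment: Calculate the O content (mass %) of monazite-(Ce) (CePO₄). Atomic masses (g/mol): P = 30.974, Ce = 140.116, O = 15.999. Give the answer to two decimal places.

Molar mass of CePO₄: 1*140.116 + 1*30.974 + 4*15.999 = 235.086 g/mol.
Mass of O per formula unit: 4 × 15.999 = 63.996 g.
Weight fraction O = 63.996 / 235.086 = 0.2722.

27.22 mass %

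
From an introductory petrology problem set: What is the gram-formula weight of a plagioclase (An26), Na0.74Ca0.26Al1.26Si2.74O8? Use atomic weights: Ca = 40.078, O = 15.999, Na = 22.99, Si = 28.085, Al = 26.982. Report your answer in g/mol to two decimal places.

266.38 g/mol

M = 0.74(22.99) + 0.26(40.078) + 1.26(26.982) + 2.74(28.085) + 8(15.999)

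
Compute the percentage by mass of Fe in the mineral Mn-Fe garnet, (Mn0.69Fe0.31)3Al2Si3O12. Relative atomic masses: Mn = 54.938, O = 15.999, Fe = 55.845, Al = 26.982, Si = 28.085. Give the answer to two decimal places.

10.47 mass %

M((Mn0.69Fe0.31)3Al2Si3O12) = 495.865 g/mol.
Fe contributes 0.93 × 55.845 = 51.936 g per mole.
51.936/495.865 = 0.1047 → 10.47%.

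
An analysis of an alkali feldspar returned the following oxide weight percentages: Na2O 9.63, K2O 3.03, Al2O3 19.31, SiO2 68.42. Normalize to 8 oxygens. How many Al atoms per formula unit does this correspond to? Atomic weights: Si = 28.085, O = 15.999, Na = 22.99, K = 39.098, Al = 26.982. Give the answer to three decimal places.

0.999 Al apfu

Na2O: 9.63/61.979 = 0.15538 mol → 0.31076 mol Na, 0.15538 mol O.
K2O: 3.03/94.195 = 0.03217 mol → 0.06434 mol K, 0.03217 mol O.
Al2O3: 19.31/101.961 = 0.18939 mol → 0.37878 mol Al, 0.56817 mol O.
SiO2: 68.42/60.083 = 1.13876 mol → 1.13876 mol Si, 2.27752 mol O.
Total oxygen = 3.03324 mol. Normalization factor = 8/3.03324 = 2.63744.
Al per 8 O = 0.37878 × 2.63744 = 0.999.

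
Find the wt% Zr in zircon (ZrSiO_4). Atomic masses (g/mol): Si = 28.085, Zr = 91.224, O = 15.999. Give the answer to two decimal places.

Formula mass = 1·91.224 + 1·28.085 + 4·15.999 = 183.305 g/mol, of which 91.224 g is Zr.
So Zr makes up 91.224/183.305 = 0.4977 of the mass, i.e. 49.77%.

49.77 mass %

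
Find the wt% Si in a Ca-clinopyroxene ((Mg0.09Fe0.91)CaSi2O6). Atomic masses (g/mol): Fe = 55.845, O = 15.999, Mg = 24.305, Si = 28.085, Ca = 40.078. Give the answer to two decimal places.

22.90 mass %

Molar mass of (Mg0.09Fe0.91)CaSi2O6: 0.09·24.305 + 0.91·55.845 + 1·40.078 + 2·28.085 + 6·15.999 = 245.248 g/mol.
Mass of Si per formula unit: 2 × 28.085 = 56.170 g.
Weight fraction Si = 56.170 / 245.248 = 0.2290.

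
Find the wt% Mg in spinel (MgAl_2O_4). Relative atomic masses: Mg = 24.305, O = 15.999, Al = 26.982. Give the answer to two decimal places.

Molar mass of MgAl_2O_4: 1×24.305 + 2×26.982 + 4×15.999 = 142.265 g/mol.
Mass of Mg per formula unit: 1 × 24.305 = 24.305 g.
Weight fraction Mg = 24.305 / 142.265 = 0.1708.

17.08 weight percent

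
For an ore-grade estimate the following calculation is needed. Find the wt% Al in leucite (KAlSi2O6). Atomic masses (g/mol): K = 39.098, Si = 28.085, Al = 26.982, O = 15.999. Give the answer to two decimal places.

12.36 weight percent

Molar mass of KAlSi2O6: 1×39.098 + 1×26.982 + 2×28.085 + 6×15.999 = 218.244 g/mol.
Mass of Al per formula unit: 1 × 26.982 = 26.982 g.
Weight fraction Al = 26.982 / 218.244 = 0.1236.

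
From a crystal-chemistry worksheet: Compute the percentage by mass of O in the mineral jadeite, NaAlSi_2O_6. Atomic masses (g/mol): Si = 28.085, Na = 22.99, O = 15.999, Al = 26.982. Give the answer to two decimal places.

Molar mass of NaAlSi_2O_6: 1·22.99 + 1·26.982 + 2·28.085 + 6·15.999 = 202.136 g/mol.
Mass of O per formula unit: 6 × 15.999 = 95.994 g.
Weight fraction O = 95.994 / 202.136 = 0.4749.

47.49 wt%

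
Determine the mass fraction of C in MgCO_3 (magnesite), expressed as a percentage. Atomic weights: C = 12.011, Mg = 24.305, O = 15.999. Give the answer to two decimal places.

M(MgCO_3) = 84.313 g/mol.
C contributes 1 × 12.011 = 12.011 g per mole.
12.011/84.313 = 0.1425 → 14.25%.

14.25 wt%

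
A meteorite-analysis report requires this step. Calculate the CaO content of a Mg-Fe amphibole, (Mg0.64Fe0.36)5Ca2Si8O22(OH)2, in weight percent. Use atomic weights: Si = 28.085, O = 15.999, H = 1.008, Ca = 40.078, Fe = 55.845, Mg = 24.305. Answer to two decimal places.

12.90 wt%

M((Mg0.64Fe0.36)5Ca2Si8O22(OH)2) = 869.125 g/mol; M(CaO) = 56.077 g/mol.
Moles CaO per formula unit = 2 Ca ÷ 1 = 2.0000.
CaO fraction = (2.0000 × 56.077) / 869.125 = 112.154/869.125 = 0.1290.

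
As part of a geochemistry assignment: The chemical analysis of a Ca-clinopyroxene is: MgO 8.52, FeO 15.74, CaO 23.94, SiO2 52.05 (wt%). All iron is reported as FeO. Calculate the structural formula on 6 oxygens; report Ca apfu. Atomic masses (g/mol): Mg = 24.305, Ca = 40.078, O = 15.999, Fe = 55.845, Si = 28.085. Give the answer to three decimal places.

MgO: 8.52/40.304 = 0.21139 mol → 0.21139 mol Mg, 0.21139 mol O.
FeO: 15.74/71.844 = 0.21909 mol → 0.21909 mol Fe, 0.21909 mol O.
CaO: 23.94/56.077 = 0.42691 mol → 0.42691 mol Ca, 0.42691 mol O.
SiO2: 52.05/60.083 = 0.86630 mol → 0.86630 mol Si, 1.73260 mol O.
Total oxygen = 2.58999 mol. Normalization factor = 6/2.58999 = 2.31661.
Ca per 6 O = 0.42691 × 2.31661 = 0.989.

0.989 Ca apfu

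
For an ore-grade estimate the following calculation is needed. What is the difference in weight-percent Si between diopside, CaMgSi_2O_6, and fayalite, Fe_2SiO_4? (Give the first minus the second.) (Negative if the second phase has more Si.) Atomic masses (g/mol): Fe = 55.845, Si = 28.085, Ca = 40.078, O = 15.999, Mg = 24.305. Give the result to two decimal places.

12.16 percentage points

M(CaMgSi_2O_6) = 216.547 g/mol, so wt% Si = 56.170/216.547 × 100 = 25.94%.
M(Fe_2SiO_4) = 203.771 g/mol, so wt% Si = 28.085/203.771 × 100 = 13.78%.
25.94 − 13.78 = 12.16 pp.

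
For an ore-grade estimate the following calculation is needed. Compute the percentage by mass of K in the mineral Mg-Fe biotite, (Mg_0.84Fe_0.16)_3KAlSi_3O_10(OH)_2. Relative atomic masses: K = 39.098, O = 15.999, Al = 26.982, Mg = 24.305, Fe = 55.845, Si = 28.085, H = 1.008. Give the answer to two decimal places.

M((Mg_0.84Fe_0.16)_3KAlSi_3O_10(OH)_2) = 432.393 g/mol.
K contributes 1 × 39.098 = 39.098 g per mole.
39.098/432.393 = 0.0904 → 9.04%.

9.04 wt%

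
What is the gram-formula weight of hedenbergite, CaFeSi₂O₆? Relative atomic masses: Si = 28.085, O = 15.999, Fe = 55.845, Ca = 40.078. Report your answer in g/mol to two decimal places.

248.09 g/mol

Ca: 1 × 40.078 = 40.0780
Fe: 1 × 55.845 = 55.8450
Si: 2 × 28.085 = 56.1700
O: 6 × 15.999 = 95.9940
Summing the contributions gives the formula mass.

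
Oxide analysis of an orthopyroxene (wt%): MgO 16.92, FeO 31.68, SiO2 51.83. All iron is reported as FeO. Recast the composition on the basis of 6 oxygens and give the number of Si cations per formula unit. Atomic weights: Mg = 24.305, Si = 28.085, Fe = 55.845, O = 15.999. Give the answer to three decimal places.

2.001 Si apfu

16.92 wt% MgO ÷ 40.304 g/mol = 0.41981 mol, giving 0.41981 Mg and 0.41981 O.
31.68 wt% FeO ÷ 71.844 g/mol = 0.44096 mol, giving 0.44096 Fe and 0.44096 O.
51.83 wt% SiO2 ÷ 60.083 g/mol = 0.86264 mol, giving 0.86264 Si and 1.72528 O.
Oxygen sums to 2.58605; scaling by 6/2.58605 = 2.32014 puts the formula on 6 O.
Si: 0.86264 × 2.32014 = 2.001 atoms per formula unit.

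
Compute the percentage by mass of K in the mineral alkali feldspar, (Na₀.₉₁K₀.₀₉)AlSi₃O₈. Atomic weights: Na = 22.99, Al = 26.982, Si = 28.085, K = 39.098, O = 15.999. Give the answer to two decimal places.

Molar mass of (Na₀.₉₁K₀.₀₉)AlSi₃O₈: 0.91×22.99 + 0.09×39.098 + 1×26.982 + 3×28.085 + 8×15.999 = 263.669 g/mol.
Mass of K per formula unit: 0.09 × 39.098 = 3.519 g.
Weight fraction K = 3.519 / 263.669 = 0.0133.

1.33 mass %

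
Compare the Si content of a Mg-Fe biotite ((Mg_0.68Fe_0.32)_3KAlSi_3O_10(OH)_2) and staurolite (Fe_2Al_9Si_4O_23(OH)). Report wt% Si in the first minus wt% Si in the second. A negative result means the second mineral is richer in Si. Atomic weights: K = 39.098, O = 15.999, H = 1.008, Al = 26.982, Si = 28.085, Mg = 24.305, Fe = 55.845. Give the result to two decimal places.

5.64 percentage points

Si in (Mg_0.68Fe_0.32)_3KAlSi_3O_10(OH)_2: molar mass 447.532 g/mol; 3×28.085 = 84.255 g → 18.83 wt%.
Si in Fe_2Al_9Si_4O_23(OH): molar mass 851.852 g/mol; 4×28.085 = 112.340 g → 13.19 wt%.
Difference = 18.83 − 13.19 = 5.64 percentage points.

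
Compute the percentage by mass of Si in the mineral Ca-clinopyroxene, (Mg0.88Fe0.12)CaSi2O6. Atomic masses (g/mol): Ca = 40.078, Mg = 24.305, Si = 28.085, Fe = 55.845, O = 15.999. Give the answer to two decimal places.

Molar mass of (Mg0.88Fe0.12)CaSi2O6: 0.88×24.305 + 0.12×55.845 + 1×40.078 + 2×28.085 + 6×15.999 = 220.332 g/mol.
Mass of Si per formula unit: 2 × 28.085 = 56.170 g.
Weight fraction Si = 56.170 / 220.332 = 0.2549.

25.49 weight percent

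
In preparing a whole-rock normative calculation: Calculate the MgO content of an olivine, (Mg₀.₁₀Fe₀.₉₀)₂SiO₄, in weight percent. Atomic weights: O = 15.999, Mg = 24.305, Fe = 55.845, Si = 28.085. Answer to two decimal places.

4.08 wt%

Molar mass of (Mg₀.₁₀Fe₀.₉₀)₂SiO₄ = 0.20·24.305 + 1.80·55.845 + 1·28.085 + 4·15.999 = 197.463 g/mol.
Each formula unit contains 0.20 Mg, equivalent to 0.20/1 = 0.2000 mol MgO.
M(MgO) = 1×24.305 + 1×15.999 = 40.304 g/mol.
Mass of MgO per formula unit = 0.2000 × 40.304 = 8.061 g.
MgO wt% = 8.061 / 197.463 × 100 = 4.08%.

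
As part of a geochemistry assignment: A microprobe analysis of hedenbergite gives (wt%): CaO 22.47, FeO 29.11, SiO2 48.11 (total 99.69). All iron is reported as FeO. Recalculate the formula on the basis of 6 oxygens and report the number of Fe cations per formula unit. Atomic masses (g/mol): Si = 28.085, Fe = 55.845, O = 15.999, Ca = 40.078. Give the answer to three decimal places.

CaO (M=56.077): mol = 0.40070; Ca = 0.40070, O = 0.40070.
FeO (M=71.844): mol = 0.40518; Fe = 0.40518, O = 0.40518.
SiO2 (M=60.083): mol = 0.80073; Si = 0.80073, O = 1.60146.
ΣO = 2.40734; factor = 6/ΣO = 2.49238.
Fe apfu = 0.40518 × 2.49238 = 1.010.

1.010 Fe apfu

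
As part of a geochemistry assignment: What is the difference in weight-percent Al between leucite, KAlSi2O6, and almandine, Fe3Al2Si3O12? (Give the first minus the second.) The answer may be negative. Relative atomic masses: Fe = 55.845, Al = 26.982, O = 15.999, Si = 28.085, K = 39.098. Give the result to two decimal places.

1.52 percentage points

M(KAlSi2O6) = 218.244 g/mol, so wt% Al = 26.982/218.244 × 100 = 12.36%.
M(Fe3Al2Si3O12) = 497.742 g/mol, so wt% Al = 53.964/497.742 × 100 = 10.84%.
12.36 − 10.84 = 1.52 pp.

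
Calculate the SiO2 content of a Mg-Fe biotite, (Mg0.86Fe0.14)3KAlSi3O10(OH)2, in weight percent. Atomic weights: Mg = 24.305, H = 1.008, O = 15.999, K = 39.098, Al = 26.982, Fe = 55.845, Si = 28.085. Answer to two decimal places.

41.87 wt%

M((Mg0.86Fe0.14)3KAlSi3O10(OH)2) = 430.501 g/mol; M(SiO2) = 60.083 g/mol.
Moles SiO2 per formula unit = 3 Si ÷ 1 = 3.0000.
SiO2 fraction = (3.0000 × 60.083) / 430.501 = 180.249/430.501 = 0.4187.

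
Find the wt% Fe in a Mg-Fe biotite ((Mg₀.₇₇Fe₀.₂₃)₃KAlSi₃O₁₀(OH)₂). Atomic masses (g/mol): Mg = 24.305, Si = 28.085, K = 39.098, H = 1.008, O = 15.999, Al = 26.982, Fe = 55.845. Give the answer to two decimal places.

8.78 mass %

Molar mass of (Mg₀.₇₇Fe₀.₂₃)₃KAlSi₃O₁₀(OH)₂: 2.31×24.305 + 0.69×55.845 + 1×39.098 + 1×26.982 + 3×28.085 + 12×15.999 + 2×1.008 = 439.017 g/mol.
Mass of Fe per formula unit: 0.69 × 55.845 = 38.533 g.
Weight fraction Fe = 38.533 / 439.017 = 0.0878.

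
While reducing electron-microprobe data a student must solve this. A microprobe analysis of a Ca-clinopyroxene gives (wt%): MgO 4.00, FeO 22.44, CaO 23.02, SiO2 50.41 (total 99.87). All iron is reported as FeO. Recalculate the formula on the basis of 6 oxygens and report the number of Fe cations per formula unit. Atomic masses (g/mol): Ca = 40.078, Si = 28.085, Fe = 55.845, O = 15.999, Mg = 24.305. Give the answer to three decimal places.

0.750 Fe apfu

MgO (M=40.304): mol = 0.09925; Mg = 0.09925, O = 0.09925.
FeO (M=71.844): mol = 0.31234; Fe = 0.31234, O = 0.31234.
CaO (M=56.077): mol = 0.41051; Ca = 0.41051, O = 0.41051.
SiO2 (M=60.083): mol = 0.83901; Si = 0.83901, O = 1.67802.
ΣO = 2.50012; factor = 6/ΣO = 2.39988.
Fe apfu = 0.31234 × 2.39988 = 0.750.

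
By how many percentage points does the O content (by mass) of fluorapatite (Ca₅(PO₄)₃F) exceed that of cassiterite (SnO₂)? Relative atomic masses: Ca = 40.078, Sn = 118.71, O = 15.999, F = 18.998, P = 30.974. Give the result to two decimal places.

16.84 percentage points

M(Ca₅(PO₄)₃F) = 504.298 g/mol, so wt% O = 191.988/504.298 × 100 = 38.07%.
M(SnO₂) = 150.708 g/mol, so wt% O = 31.998/150.708 × 100 = 21.23%.
38.07 − 21.23 = 16.84 pp.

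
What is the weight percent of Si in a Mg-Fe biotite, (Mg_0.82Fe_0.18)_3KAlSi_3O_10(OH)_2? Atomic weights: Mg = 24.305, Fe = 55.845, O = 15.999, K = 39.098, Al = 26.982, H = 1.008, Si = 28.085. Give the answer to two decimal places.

Molar mass of (Mg_0.82Fe_0.18)_3KAlSi_3O_10(OH)_2: 2.46×24.305 + 0.54×55.845 + 1×39.098 + 1×26.982 + 3×28.085 + 12×15.999 + 2×1.008 = 434.286 g/mol.
Mass of Si per formula unit: 3 × 28.085 = 84.255 g.
Weight fraction Si = 84.255 / 434.286 = 0.1940.

19.40 mass %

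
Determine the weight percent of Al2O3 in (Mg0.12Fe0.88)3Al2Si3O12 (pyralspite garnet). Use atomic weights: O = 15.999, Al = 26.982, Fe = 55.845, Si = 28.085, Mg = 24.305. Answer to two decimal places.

M((Mg0.12Fe0.88)3Al2Si3O12) = 486.388 g/mol; M(Al2O3) = 101.961 g/mol.
Moles Al2O3 per formula unit = 2 Al ÷ 2 = 1.0000.
Al2O3 fraction = (1.0000 × 101.961) / 486.388 = 101.961/486.388 = 0.2096.

20.96 wt%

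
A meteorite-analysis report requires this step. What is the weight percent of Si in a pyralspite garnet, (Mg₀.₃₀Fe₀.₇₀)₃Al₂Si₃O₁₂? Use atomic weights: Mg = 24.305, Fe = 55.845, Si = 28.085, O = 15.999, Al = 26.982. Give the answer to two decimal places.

17.95 wt%

Formula mass = 0.90·24.305 + 2.10·55.845 + 2·26.982 + 3·28.085 + 12·15.999 = 469.356 g/mol, of which 84.255 g is Si.
So Si makes up 84.255/469.356 = 0.1795 of the mass, i.e. 17.95%.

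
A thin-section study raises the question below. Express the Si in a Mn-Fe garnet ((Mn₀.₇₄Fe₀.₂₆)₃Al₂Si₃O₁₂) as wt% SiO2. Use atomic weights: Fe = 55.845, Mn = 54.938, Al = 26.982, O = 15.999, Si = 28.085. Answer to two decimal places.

36.36 wt%

M((Mn₀.₇₄Fe₀.₂₆)₃Al₂Si₃O₁₂) = 495.728 g/mol; M(SiO2) = 60.083 g/mol.
Moles SiO2 per formula unit = 3 Si ÷ 1 = 3.0000.
SiO2 fraction = (3.0000 × 60.083) / 495.728 = 180.249/495.728 = 0.3636.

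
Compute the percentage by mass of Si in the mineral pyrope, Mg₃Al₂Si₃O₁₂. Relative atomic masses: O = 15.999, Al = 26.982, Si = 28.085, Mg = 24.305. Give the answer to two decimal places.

Formula mass = 3×24.305 + 2×26.982 + 3×28.085 + 12×15.999 = 403.122 g/mol, of which 84.255 g is Si.
So Si makes up 84.255/403.122 = 0.2090 of the mass, i.e. 20.90%.

20.90 weight percent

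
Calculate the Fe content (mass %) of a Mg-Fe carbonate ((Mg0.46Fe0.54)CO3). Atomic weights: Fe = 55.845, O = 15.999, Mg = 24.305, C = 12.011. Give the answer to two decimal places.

29.76 mass %

M((Mg0.46Fe0.54)CO3) = 101.345 g/mol.
Fe contributes 0.54 × 55.845 = 30.156 g per mole.
30.156/101.345 = 0.2976 → 29.76%.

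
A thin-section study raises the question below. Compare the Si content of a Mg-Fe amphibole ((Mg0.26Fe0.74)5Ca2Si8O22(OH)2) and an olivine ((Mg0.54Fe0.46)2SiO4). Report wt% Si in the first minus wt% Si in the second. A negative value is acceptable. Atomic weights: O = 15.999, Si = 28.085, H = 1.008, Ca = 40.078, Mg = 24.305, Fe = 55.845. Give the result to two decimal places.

7.63 percentage points

First mineral: 224.680 g Si in 929.051 g formula = 24.18 wt% Si.
Second mineral: 28.085 g Si in 169.708 g formula = 16.55 wt% Si.
24.18% − 16.55% gives a difference of 7.63 percentage points.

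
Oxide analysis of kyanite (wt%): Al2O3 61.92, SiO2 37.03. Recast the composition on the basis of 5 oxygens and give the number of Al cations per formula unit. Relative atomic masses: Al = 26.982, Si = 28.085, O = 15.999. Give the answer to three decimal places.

1.988 Al apfu

Al2O3: 61.92/101.961 = 0.60729 mol → 1.21458 mol Al, 1.82187 mol O.
SiO2: 37.03/60.083 = 0.61631 mol → 0.61631 mol Si, 1.23262 mol O.
Total oxygen = 3.05449 mol. Normalization factor = 5/3.05449 = 1.63693.
Al per 5 O = 1.21458 × 1.63693 = 1.988.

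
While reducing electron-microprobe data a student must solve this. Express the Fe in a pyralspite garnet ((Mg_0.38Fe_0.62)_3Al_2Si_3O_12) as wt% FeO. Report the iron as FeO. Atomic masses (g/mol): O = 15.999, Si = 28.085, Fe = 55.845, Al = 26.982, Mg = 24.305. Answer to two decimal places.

Molar mass of (Mg_0.38Fe_0.62)_3Al_2Si_3O_12 = 1.14×24.305 + 1.86×55.845 + 2×26.982 + 3×28.085 + 12×15.999 = 461.786 g/mol.
Each formula unit contains 1.86 Fe, equivalent to 1.86/1 = 1.8600 mol FeO.
M(FeO) = 1×55.845 + 1×15.999 = 71.844 g/mol.
Mass of FeO per formula unit = 1.8600 × 71.844 = 133.630 g.
FeO wt% = 133.630 / 461.786 × 100 = 28.94%.

28.94 wt%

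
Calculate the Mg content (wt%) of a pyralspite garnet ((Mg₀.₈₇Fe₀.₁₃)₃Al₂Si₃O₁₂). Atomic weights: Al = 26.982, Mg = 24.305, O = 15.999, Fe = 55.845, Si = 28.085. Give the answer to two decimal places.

15.27 wt%

Formula mass = 2.61*24.305 + 0.39*55.845 + 2*26.982 + 3*28.085 + 12*15.999 = 415.423 g/mol, of which 63.436 g is Mg.
So Mg makes up 63.436/415.423 = 0.1527 of the mass, i.e. 15.27%.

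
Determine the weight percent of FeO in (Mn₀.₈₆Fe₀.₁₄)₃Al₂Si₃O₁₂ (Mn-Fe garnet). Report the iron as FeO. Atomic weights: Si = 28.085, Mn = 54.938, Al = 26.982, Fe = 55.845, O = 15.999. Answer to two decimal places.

6.09 wt%

Molar mass of (Mn₀.₈₆Fe₀.₁₄)₃Al₂Si₃O₁₂ = 2.58×54.938 + 0.42×55.845 + 2×26.982 + 3×28.085 + 12×15.999 = 495.402 g/mol.
Each formula unit contains 0.42 Fe, equivalent to 0.42/1 = 0.4200 mol FeO.
M(FeO) = 1×55.845 + 1×15.999 = 71.844 g/mol.
Mass of FeO per formula unit = 0.4200 × 71.844 = 30.174 g.
FeO wt% = 30.174 / 495.402 × 100 = 6.09%.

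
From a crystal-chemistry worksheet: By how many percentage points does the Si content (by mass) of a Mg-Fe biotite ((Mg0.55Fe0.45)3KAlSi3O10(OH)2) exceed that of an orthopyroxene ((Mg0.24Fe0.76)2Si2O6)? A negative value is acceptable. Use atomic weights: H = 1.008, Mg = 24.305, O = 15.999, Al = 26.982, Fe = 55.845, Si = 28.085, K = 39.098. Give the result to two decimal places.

First mineral: 84.255 g Si in 459.833 g formula = 18.32 wt% Si.
Second mineral: 56.170 g Si in 248.715 g formula = 22.58 wt% Si.
18.32% − 22.58% gives a difference of -4.26 percentage points.

-4.26 percentage points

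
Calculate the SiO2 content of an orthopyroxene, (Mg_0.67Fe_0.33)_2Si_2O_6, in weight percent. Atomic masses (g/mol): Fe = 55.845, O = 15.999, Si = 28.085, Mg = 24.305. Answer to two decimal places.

54.23 wt%

Molar mass of (Mg_0.67Fe_0.33)_2Si_2O_6 = 1.34·24.305 + 0.66·55.845 + 2·28.085 + 6·15.999 = 221.590 g/mol.
Each formula unit contains 2 Si, equivalent to 2/1 = 2.0000 mol SiO2.
M(SiO2) = 1×28.085 + 2×15.999 = 60.083 g/mol.
Mass of SiO2 per formula unit = 2.0000 × 60.083 = 120.166 g.
SiO2 wt% = 120.166 / 221.590 × 100 = 54.23%.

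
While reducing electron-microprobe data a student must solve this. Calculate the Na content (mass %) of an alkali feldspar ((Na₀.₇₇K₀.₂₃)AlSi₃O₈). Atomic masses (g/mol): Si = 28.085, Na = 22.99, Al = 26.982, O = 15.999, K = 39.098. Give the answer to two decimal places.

6.66 mass %

Molar mass of (Na₀.₇₇K₀.₂₃)AlSi₃O₈: 0.77*22.99 + 0.23*39.098 + 1*26.982 + 3*28.085 + 8*15.999 = 265.924 g/mol.
Mass of Na per formula unit: 0.77 × 22.99 = 17.702 g.
Weight fraction Na = 17.702 / 265.924 = 0.0666.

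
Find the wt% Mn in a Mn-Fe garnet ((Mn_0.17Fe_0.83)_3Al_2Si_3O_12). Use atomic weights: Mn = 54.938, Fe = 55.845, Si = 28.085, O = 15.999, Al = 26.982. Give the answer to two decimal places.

Formula mass = 0.51·54.938 + 2.49·55.845 + 2·26.982 + 3·28.085 + 12·15.999 = 497.279 g/mol, of which 28.018 g is Mn.
So Mn makes up 28.018/497.279 = 0.0563 of the mass, i.e. 5.63%.

5.63 wt%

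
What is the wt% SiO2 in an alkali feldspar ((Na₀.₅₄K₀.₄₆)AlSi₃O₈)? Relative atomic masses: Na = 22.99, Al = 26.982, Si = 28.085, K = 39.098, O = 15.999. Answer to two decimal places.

66.85 wt%

M((Na₀.₅₄K₀.₄₆)AlSi₃O₈) = 269.629 g/mol; M(SiO2) = 60.083 g/mol.
Moles SiO2 per formula unit = 3 Si ÷ 1 = 3.0000.
SiO2 fraction = (3.0000 × 60.083) / 269.629 = 180.249/269.629 = 0.6685.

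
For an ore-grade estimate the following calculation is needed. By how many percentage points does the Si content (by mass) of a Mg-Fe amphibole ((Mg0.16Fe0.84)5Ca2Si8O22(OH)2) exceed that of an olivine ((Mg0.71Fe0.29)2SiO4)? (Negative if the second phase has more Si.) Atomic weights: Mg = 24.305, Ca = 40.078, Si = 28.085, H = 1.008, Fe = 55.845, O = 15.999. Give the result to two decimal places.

6.11 percentage points

First mineral: 224.680 g Si in 944.821 g formula = 23.78 wt% Si.
Second mineral: 28.085 g Si in 158.984 g formula = 17.67 wt% Si.
23.78% − 17.67% gives a difference of 6.11 percentage points.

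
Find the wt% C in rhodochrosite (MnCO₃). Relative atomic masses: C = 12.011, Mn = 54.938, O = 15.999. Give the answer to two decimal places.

Formula mass = 1×54.938 + 1×12.011 + 3×15.999 = 114.946 g/mol, of which 12.011 g is C.
So C makes up 12.011/114.946 = 0.1045 of the mass, i.e. 10.45%.

10.45 wt%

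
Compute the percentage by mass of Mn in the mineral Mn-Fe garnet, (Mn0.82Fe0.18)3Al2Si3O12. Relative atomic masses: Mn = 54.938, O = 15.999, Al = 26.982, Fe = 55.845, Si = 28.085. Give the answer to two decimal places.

Molar mass of (Mn0.82Fe0.18)3Al2Si3O12: 2.46*54.938 + 0.54*55.845 + 2*26.982 + 3*28.085 + 12*15.999 = 495.511 g/mol.
Mass of Mn per formula unit: 2.46 × 54.938 = 135.147 g.
Weight fraction Mn = 135.147 / 495.511 = 0.2727.

27.27 weight percent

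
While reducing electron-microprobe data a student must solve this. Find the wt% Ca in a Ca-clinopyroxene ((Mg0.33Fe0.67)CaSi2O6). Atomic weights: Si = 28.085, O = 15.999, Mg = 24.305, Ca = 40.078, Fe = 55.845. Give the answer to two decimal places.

16.86 weight percent

Formula mass = 0.33*24.305 + 0.67*55.845 + 1*40.078 + 2*28.085 + 6*15.999 = 237.679 g/mol, of which 40.078 g is Ca.
So Ca makes up 40.078/237.679 = 0.1686 of the mass, i.e. 16.86%.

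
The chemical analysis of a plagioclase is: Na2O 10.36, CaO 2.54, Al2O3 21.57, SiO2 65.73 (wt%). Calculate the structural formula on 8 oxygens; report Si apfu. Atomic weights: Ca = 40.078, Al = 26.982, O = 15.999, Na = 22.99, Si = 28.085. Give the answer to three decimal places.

2.884 Si apfu

Na2O: 10.36/61.979 = 0.16715 mol → 0.33430 mol Na, 0.16715 mol O.
CaO: 2.54/56.077 = 0.04529 mol → 0.04529 mol Ca, 0.04529 mol O.
Al2O3: 21.57/101.961 = 0.21155 mol → 0.42310 mol Al, 0.63465 mol O.
SiO2: 65.73/60.083 = 1.09399 mol → 1.09399 mol Si, 2.18798 mol O.
Total oxygen = 3.03507 mol. Normalization factor = 8/3.03507 = 2.63585.
Si per 8 O = 1.09399 × 2.63585 = 2.884.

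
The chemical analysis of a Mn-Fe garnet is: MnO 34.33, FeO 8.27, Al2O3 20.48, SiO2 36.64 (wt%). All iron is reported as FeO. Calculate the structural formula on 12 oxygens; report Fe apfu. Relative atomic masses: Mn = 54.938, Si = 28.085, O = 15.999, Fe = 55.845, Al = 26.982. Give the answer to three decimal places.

0.570 Fe apfu

MnO: 34.33/70.937 = 0.48395 mol → 0.48395 mol Mn, 0.48395 mol O.
FeO: 8.27/71.844 = 0.11511 mol → 0.11511 mol Fe, 0.11511 mol O.
Al2O3: 20.48/101.961 = 0.20086 mol → 0.40172 mol Al, 0.60258 mol O.
SiO2: 36.64/60.083 = 0.60982 mol → 0.60982 mol Si, 1.21964 mol O.
Total oxygen = 2.42128 mol. Normalization factor = 12/2.42128 = 4.95606.
Fe per 12 O = 0.11511 × 4.95606 = 0.570.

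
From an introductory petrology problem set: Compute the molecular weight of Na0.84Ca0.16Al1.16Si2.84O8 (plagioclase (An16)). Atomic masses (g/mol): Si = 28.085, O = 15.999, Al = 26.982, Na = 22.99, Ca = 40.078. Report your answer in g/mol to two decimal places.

M = 0.84*22.99 + 0.16*40.078 + 1.16*26.982 + 2.84*28.085 + 8*15.999

264.78 g/mol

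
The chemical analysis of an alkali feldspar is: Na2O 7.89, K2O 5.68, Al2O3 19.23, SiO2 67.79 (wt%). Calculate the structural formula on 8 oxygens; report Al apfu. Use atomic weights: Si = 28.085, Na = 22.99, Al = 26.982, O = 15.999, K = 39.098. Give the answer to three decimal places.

1.003 Al apfu

7.89 wt% Na2O ÷ 61.979 g/mol = 0.12730 mol, giving 0.25460 Na and 0.12730 O.
5.68 wt% K2O ÷ 94.195 g/mol = 0.06030 mol, giving 0.12060 K and 0.06030 O.
19.23 wt% Al2O3 ÷ 101.961 g/mol = 0.18860 mol, giving 0.37720 Al and 0.56580 O.
67.79 wt% SiO2 ÷ 60.083 g/mol = 1.12827 mol, giving 1.12827 Si and 2.25654 O.
Oxygen sums to 3.00994; scaling by 8/3.00994 = 2.65786 puts the formula on 8 O.
Al: 0.37720 × 2.65786 = 1.003 atoms per formula unit.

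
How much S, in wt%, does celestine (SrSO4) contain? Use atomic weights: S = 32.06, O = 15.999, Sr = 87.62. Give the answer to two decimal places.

17.45 wt%

Molar mass of SrSO4: 1*87.62 + 1*32.06 + 4*15.999 = 183.676 g/mol.
Mass of S per formula unit: 1 × 32.06 = 32.060 g.
Weight fraction S = 32.060 / 183.676 = 0.1745.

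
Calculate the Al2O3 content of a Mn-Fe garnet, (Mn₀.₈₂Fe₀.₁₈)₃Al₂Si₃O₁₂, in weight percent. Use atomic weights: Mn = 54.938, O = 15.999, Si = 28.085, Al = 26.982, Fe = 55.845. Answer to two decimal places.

Formula mass = 495.511 g/mol.
2 Al → 1.0000 mol Al2O3 per formula unit; M(Al2O3) = 101.961, so Al2O3 mass = 101.961 g.
101.961/495.511 × 100 = 20.58 wt%.

20.58 wt%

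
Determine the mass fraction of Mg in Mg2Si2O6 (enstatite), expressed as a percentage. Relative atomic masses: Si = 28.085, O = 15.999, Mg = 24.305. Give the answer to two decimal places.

24.21 weight percent

Molar mass of Mg2Si2O6: 2·24.305 + 2·28.085 + 6·15.999 = 200.774 g/mol.
Mass of Mg per formula unit: 2 × 24.305 = 48.610 g.
Weight fraction Mg = 48.610 / 200.774 = 0.2421.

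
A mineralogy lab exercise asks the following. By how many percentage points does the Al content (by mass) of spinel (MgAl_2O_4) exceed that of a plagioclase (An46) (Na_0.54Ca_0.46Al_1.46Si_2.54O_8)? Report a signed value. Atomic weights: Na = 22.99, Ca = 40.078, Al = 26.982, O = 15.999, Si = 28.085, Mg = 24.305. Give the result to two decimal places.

23.32 percentage points

First mineral: 53.964 g Al in 142.265 g formula = 37.93 wt% Al.
Second mineral: 39.394 g Al in 269.572 g formula = 14.61 wt% Al.
37.93% − 14.61% gives a difference of 23.32 percentage points.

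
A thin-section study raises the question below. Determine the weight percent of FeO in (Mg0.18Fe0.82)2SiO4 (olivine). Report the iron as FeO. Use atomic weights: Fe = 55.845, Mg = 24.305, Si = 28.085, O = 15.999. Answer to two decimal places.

Formula mass = 192.417 g/mol.
1.64 Fe → 1.6400 mol FeO per formula unit; M(FeO) = 71.844, so FeO mass = 117.824 g.
117.824/192.417 × 100 = 61.23 wt%.

61.23 wt%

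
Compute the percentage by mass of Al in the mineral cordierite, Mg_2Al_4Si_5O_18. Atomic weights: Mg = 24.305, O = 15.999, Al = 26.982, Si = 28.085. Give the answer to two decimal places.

Molar mass of Mg_2Al_4Si_5O_18: 2*24.305 + 4*26.982 + 5*28.085 + 18*15.999 = 584.945 g/mol.
Mass of Al per formula unit: 4 × 26.982 = 107.928 g.
Weight fraction Al = 107.928 / 584.945 = 0.1845.

18.45 mass %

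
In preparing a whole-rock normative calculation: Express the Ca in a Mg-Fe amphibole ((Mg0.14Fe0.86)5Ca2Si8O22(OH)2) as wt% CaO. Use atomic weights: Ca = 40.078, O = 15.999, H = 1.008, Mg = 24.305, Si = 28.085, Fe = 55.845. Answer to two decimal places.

11.83 wt%

M((Mg0.14Fe0.86)5Ca2Si8O22(OH)2) = 947.975 g/mol; M(CaO) = 56.077 g/mol.
Moles CaO per formula unit = 2 Ca ÷ 1 = 2.0000.
CaO fraction = (2.0000 × 56.077) / 947.975 = 112.154/947.975 = 0.1183.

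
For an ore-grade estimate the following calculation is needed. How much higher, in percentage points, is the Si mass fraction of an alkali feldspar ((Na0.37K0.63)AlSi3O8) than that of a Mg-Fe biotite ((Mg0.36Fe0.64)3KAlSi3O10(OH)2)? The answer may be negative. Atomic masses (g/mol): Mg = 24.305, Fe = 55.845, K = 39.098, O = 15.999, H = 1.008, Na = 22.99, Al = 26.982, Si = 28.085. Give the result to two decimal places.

13.30 percentage points

First mineral: 84.255 g Si in 272.367 g formula = 30.93 wt% Si.
Second mineral: 84.255 g Si in 477.811 g formula = 17.63 wt% Si.
30.93% − 17.63% gives a difference of 13.30 percentage points.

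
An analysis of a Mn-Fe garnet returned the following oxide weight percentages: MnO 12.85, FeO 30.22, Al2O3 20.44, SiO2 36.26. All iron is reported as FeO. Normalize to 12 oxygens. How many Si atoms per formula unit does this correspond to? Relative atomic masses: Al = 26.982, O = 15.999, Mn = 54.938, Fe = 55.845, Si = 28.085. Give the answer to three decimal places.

3.005 Si apfu

MnO: 12.85/70.937 = 0.18115 mol → 0.18115 mol Mn, 0.18115 mol O.
FeO: 30.22/71.844 = 0.42063 mol → 0.42063 mol Fe, 0.42063 mol O.
Al2O3: 20.44/101.961 = 0.20047 mol → 0.40094 mol Al, 0.60141 mol O.
SiO2: 36.26/60.083 = 0.60350 mol → 0.60350 mol Si, 1.20700 mol O.
Total oxygen = 2.41019 mol. Normalization factor = 12/2.41019 = 4.97886.
Si per 12 O = 0.60350 × 4.97886 = 3.005.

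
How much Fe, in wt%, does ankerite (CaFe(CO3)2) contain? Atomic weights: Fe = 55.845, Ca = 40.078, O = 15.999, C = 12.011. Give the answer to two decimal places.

25.86 wt%

Formula mass = 1×40.078 + 1×55.845 + 2×12.011 + 6×15.999 = 215.939 g/mol, of which 55.845 g is Fe.
So Fe makes up 55.845/215.939 = 0.2586 of the mass, i.e. 25.86%.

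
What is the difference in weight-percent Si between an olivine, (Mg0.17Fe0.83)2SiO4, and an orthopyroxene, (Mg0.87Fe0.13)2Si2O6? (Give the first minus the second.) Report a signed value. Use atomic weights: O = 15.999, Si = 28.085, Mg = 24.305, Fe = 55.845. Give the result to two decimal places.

-12.33 percentage points

Si in (Mg0.17Fe0.83)2SiO4: molar mass 193.047 g/mol; 1×28.085 = 28.085 g → 14.55 wt%.
Si in (Mg0.87Fe0.13)2Si2O6: molar mass 208.974 g/mol; 2×28.085 = 56.170 g → 26.88 wt%.
Difference = 14.55 − 26.88 = -12.33 percentage points.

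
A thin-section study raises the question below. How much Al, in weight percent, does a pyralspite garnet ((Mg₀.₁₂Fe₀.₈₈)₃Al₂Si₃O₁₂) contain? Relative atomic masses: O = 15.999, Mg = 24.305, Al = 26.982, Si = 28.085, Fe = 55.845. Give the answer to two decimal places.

M((Mg₀.₁₂Fe₀.₈₈)₃Al₂Si₃O₁₂) = 486.388 g/mol.
Al contributes 2 × 26.982 = 53.964 g per mole.
53.964/486.388 = 0.1109 → 11.09%.

11.09 weight percent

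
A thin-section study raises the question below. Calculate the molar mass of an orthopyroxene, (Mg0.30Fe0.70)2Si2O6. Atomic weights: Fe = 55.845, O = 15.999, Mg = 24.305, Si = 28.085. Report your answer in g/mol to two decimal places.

Mg: 0.60 × 24.305 = 14.5830
Fe: 1.40 × 55.845 = 78.1830
Si: 2 × 28.085 = 56.1700
O: 6 × 15.999 = 95.9940
Summing the contributions gives the formula mass.

244.93 g/mol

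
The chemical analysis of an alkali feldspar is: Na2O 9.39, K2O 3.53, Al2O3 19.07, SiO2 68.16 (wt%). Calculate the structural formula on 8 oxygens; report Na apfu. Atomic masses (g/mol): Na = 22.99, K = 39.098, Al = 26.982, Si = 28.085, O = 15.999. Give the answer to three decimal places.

0.803 Na apfu

Na2O (M=61.979): mol = 0.15150; Na = 0.30300, O = 0.15150.
K2O (M=94.195): mol = 0.03748; K = 0.07496, O = 0.03748.
Al2O3 (M=101.961): mol = 0.18703; Al = 0.37406, O = 0.56109.
SiO2 (M=60.083): mol = 1.13443; Si = 1.13443, O = 2.26886.
ΣO = 3.01893; factor = 8/ΣO = 2.64995.
Na apfu = 0.30300 × 2.64995 = 0.803.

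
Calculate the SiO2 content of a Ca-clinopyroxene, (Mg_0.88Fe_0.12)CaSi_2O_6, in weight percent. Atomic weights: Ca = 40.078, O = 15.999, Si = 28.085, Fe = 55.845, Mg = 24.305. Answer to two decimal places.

Formula mass = 220.332 g/mol.
2 Si → 2.0000 mol SiO2 per formula unit; M(SiO2) = 60.083, so SiO2 mass = 120.166 g.
120.166/220.332 × 100 = 54.54 wt%.

54.54 wt%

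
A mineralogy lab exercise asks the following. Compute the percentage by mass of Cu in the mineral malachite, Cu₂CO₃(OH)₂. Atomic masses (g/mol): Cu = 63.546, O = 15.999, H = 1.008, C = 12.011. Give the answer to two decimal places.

57.48 wt%

Molar mass of Cu₂CO₃(OH)₂: 2·63.546 + 1·12.011 + 5·15.999 + 2·1.008 = 221.114 g/mol.
Mass of Cu per formula unit: 2 × 63.546 = 127.092 g.
Weight fraction Cu = 127.092 / 221.114 = 0.5748.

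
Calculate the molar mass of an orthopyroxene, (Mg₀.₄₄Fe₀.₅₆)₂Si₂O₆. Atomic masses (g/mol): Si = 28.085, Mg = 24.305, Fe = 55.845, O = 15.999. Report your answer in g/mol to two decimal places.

The formula mass is the sum 0.88×24.305 + 1.12×55.845 + 2×28.085 + 6×15.999.

236.10 g/mol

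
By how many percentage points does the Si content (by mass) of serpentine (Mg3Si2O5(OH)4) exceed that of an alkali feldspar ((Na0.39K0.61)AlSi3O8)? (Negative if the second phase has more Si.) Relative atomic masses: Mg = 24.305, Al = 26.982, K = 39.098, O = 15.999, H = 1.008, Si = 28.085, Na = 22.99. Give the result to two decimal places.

First mineral: 56.170 g Si in 277.108 g formula = 20.27 wt% Si.
Second mineral: 84.255 g Si in 272.045 g formula = 30.97 wt% Si.
20.27% − 30.97% gives a difference of -10.70 percentage points.

-10.70 percentage points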